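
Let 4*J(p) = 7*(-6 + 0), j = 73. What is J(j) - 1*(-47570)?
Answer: 95119/2 ≈ 47560.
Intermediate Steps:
J(p) = -21/2 (J(p) = (7*(-6 + 0))/4 = (7*(-6))/4 = (¼)*(-42) = -21/2)
J(j) - 1*(-47570) = -21/2 - 1*(-47570) = -21/2 + 47570 = 95119/2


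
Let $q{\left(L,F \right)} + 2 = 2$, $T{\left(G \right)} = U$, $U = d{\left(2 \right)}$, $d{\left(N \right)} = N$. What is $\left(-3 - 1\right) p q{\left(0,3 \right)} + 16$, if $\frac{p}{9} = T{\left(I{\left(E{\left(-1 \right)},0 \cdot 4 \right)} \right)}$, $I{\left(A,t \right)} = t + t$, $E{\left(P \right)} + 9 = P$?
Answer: $16$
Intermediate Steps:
$U = 2$
$E{\left(P \right)} = -9 + P$
$I{\left(A,t \right)} = 2 t$
$T{\left(G \right)} = 2$
$q{\left(L,F \right)} = 0$ ($q{\left(L,F \right)} = -2 + 2 = 0$)
$p = 18$ ($p = 9 \cdot 2 = 18$)
$\left(-3 - 1\right) p q{\left(0,3 \right)} + 16 = \left(-3 - 1\right) 18 \cdot 0 + 16 = \left(-4\right) 18 \cdot 0 + 16 = \left(-72\right) 0 + 16 = 0 + 16 = 16$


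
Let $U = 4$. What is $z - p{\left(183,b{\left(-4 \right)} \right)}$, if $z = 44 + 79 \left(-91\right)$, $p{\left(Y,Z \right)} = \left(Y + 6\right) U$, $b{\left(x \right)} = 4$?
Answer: $-7901$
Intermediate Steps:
$p{\left(Y,Z \right)} = 24 + 4 Y$ ($p{\left(Y,Z \right)} = \left(Y + 6\right) 4 = \left(6 + Y\right) 4 = 24 + 4 Y$)
$z = -7145$ ($z = 44 - 7189 = -7145$)
$z - p{\left(183,b{\left(-4 \right)} \right)} = -7145 - \left(24 + 4 \cdot 183\right) = -7145 - \left(24 + 732\right) = -7145 - 756 = -7901$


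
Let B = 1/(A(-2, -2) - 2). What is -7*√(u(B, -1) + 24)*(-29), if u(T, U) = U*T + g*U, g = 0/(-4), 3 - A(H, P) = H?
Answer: 203*√213/3 ≈ 987.56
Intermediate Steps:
A(H, P) = 3 - H
g = 0 (g = 0*(-¼) = 0)
B = ⅓ (B = 1/((3 - 1*(-2)) - 2) = 1/((3 + 2) - 2) = 1/(5 - 2) = 1/3 = ⅓ ≈ 0.33333)
u(T, U) = T*U (u(T, U) = U*T + 0*U = T*U + 0 = T*U)
-7*√(u(B, -1) + 24)*(-29) = -7*√((⅓)*(-1) + 24)*(-29) = -7*√(-⅓ + 24)*(-29) = -7*√213/3*(-29) = 203*√213/3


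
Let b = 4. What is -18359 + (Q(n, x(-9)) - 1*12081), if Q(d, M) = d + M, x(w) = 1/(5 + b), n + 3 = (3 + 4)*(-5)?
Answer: -274301/9 ≈ -30478.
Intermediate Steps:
n = -38 (n = -3 + (3 + 4)*(-5) = -3 + 7*(-5) = -3 - 35 = -38)
x(w) = ⅑ (x(w) = 1/(5 + 4) = 1/9 = ⅑)
Q(d, M) = M + d
-18359 + (Q(n, x(-9)) - 1*12081) = -18359 + ((⅑ - 38) - 1*12081) = -18359 + (-341/9 - 12081) = -18359 - 109070/9 = -274301/9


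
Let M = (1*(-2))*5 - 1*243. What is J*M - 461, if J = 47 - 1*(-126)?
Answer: -44230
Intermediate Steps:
M = -253 (M = -2*5 - 243 = -10 - 243 = -253)
J = 173 (J = 47 + 126 = 173)
J*M - 461 = 173*(-253) - 461 = -43769 - 461 = -44230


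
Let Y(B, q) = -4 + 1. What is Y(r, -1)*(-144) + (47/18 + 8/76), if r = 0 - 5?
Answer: 148673/342 ≈ 434.72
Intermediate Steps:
r = -5
Y(B, q) = -3
Y(r, -1)*(-144) + (47/18 + 8/76) = -3*(-144) + (47/18 + 8/76) = 432 + (47*(1/18) + 8*(1/76)) = 432 + (47/18 + 2/19) = 432 + 929/342 = 148673/342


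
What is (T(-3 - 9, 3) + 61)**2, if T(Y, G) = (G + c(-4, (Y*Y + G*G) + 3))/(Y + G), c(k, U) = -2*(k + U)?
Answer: 722500/81 ≈ 8919.8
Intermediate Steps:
c(k, U) = -2*U - 2*k (c(k, U) = -2*(U + k) = -2*U - 2*k)
T(Y, G) = (2 + G - 2*G**2 - 2*Y**2)/(G + Y) (T(Y, G) = (G + (-2*((Y*Y + G*G) + 3) - 2*(-4)))/(Y + G) = (G + (-2*((Y**2 + G**2) + 3) + 8))/(G + Y) = (G + (-2*((G**2 + Y**2) + 3) + 8))/(G + Y) = (G + (-2*(3 + G**2 + Y**2) + 8))/(G + Y) = (G + ((-6 - 2*G**2 - 2*Y**2) + 8))/(G + Y) = (G + (2 - 2*G**2 - 2*Y**2))/(G + Y) = (2 + G - 2*G**2 - 2*Y**2)/(G + Y))
(T(-3 - 9, 3) + 61)**2 = ((2 + 3 - 2*3**2 - 2*(-3 - 9)**2)/(3 + (-3 - 9)) + 61)**2 = ((2 + 3 - 2*9 - 2*(-12)**2)/(3 - 12) + 61)**2 = ((2 + 3 - 18 - 2*144)/(-9) + 61)**2 = (-(2 + 3 - 18 - 288)/9 + 61)**2 = (-1/9*(-301) + 61)**2 = (301/9 + 61)**2 = (850/9)**2 = 722500/81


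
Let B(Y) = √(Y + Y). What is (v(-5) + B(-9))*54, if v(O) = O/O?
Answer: 54 + 162*I*√2 ≈ 54.0 + 229.1*I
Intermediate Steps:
v(O) = 1
B(Y) = √2*√Y (B(Y) = √(2*Y) = √2*√Y)
(v(-5) + B(-9))*54 = (1 + √2*√(-9))*54 = (1 + √2*(3*I))*54 = (1 + 3*I*√2)*54 = 54 + 162*I*√2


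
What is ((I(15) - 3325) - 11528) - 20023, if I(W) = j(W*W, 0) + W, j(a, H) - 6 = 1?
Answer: -34854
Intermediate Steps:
j(a, H) = 7 (j(a, H) = 6 + 1 = 7)
I(W) = 7 + W
((I(15) - 3325) - 11528) - 20023 = (((7 + 15) - 3325) - 11528) - 20023 = ((22 - 3325) - 11528) - 20023 = (-3303 - 11528) - 20023 = -14831 - 20023 = -34854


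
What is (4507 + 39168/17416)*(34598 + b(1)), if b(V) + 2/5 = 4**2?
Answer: 48541296748/311 ≈ 1.5608e+8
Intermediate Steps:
b(V) = 78/5 (b(V) = -2/5 + 4**2 = -2/5 + 16 = 78/5)
(4507 + 39168/17416)*(34598 + b(1)) = (4507 + 39168/17416)*(34598 + 78/5) = (4507 + 39168*(1/17416))*(173068/5) = (4507 + 4896/2177)*(173068/5) = (9816635/2177)*(173068/5) = 48541296748/311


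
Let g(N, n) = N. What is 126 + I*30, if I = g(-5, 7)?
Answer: -24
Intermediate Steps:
I = -5
126 + I*30 = 126 - 5*30 = 126 - 150 = -24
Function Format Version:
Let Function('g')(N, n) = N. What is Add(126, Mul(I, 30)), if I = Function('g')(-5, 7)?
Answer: -24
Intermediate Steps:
I = -5
Add(126, Mul(I, 30)) = Add(126, Mul(-5, 30)) = Add(126, -150) = -24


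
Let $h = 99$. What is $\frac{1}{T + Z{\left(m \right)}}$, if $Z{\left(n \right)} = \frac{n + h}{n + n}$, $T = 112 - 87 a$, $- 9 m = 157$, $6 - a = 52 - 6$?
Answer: $\frac{157}{563577} \approx 0.00027858$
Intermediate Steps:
$a = -40$ ($a = 6 - \left(52 - 6\right) = 6 - 46 = -40$)
$m = - \frac{157}{9}$ ($m = \left(- \frac{1}{9}\right) 157 = - \frac{157}{9} \approx -17.444$)
$T = 3592$ ($T = 112 - -3480 = 112 + 3480 = 3592$)
$Z{\left(n \right)} = \frac{99 + n}{2 n}$ ($Z{\left(n \right)} = \frac{n + 99}{n + n} = \frac{99 + n}{2 n}$)
$\frac{1}{T + Z{\left(m \right)}} = \frac{1}{3592 + \frac{99 - \frac{157}{9}}{2 \left(- \frac{157}{9}\right)}} = \frac{1}{3592 + \frac{1}{2} \left(- \frac{9}{157}\right) \frac{734}{9}} = \frac{1}{3592 - \frac{367}{157}} = \frac{1}{\frac{563577}{157}} = \frac{157}{563577}$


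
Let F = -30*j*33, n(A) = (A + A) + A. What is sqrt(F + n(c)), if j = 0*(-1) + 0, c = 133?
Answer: sqrt(399) ≈ 19.975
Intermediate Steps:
j = 0 (j = 0 + 0 = 0)
n(A) = 3*A (n(A) = 2*A + A = 3*A)
F = 0 (F = -30*0*33 = 0*33 = 0)
sqrt(F + n(c)) = sqrt(0 + 3*133) = sqrt(0 + 399) = sqrt(399)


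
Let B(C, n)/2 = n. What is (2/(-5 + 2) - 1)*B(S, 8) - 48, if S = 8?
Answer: -224/3 ≈ -74.667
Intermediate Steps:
B(C, n) = 2*n
(2/(-5 + 2) - 1)*B(S, 8) - 48 = (2/(-5 + 2) - 1)*(2*8) - 48 = (2/(-3) - 1)*16 - 48 = (2*(-⅓) - 1)*16 - 48 = (-⅔ - 1)*16 - 48 = -5/3*16 - 48 = -80/3 - 48 = -224/3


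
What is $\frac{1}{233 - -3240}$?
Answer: $\frac{1}{3473} \approx 0.00028794$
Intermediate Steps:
$\frac{1}{233 - -3240} = \frac{1}{233 + 3240} = \frac{1}{3473}$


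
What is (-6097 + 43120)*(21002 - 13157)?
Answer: 290445435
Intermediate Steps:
(-6097 + 43120)*(21002 - 13157) = 37023*7845 = 290445435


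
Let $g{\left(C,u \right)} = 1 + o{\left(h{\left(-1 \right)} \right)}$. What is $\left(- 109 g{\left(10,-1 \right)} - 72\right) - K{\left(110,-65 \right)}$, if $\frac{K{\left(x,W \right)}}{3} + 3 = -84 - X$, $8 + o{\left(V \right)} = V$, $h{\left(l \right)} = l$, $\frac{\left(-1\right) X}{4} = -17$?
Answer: $1265$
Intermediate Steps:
$X = 68$ ($X = \left(-4\right) \left(-17\right) = 68$)
$o{\left(V \right)} = -8 + V$
$K{\left(x,W \right)} = -465$ ($K{\left(x,W \right)} = -9 + 3 \left(-84 - 68\right) = -9 + 3 \left(-152\right) = -9 - 456 = -465$)
$g{\left(C,u \right)} = -8$ ($g{\left(C,u \right)} = 1 - 9 = -8$)
$\left(- 109 g{\left(10,-1 \right)} - 72\right) - K{\left(110,-65 \right)} = \left(\left(-109\right) \left(-8\right) - 72\right) - -465 = \left(872 - 72\right) + 465 = 800 + 465 = 1265$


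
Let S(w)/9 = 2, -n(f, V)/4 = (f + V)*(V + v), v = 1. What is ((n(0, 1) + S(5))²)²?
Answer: 10000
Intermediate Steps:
n(f, V) = -4*(1 + V)*(V + f) (n(f, V) = -4*(f + V)*(V + 1) = -4*(V + f)*(1 + V) = -4*(1 + V)*(V + f))
S(w) = 18 (S(w) = 9*2 = 18)
((n(0, 1) + S(5))²)² = (((-4*1 - 4*0 - 4*1² - 4*1*0) + 18)²)² = (((-4 + 0 - 4*1 + 0) + 18)²)² = (((-4 + 0 - 4 + 0) + 18)²)² = ((-8 + 18)²)² = (10²)² = 100² = 10000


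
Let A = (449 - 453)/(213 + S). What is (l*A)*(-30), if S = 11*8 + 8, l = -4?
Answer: -160/103 ≈ -1.5534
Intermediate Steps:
S = 96 (S = 88 + 8 = 96)
A = -4/309 (A = (449 - 453)/(213 + 96) = -4/309 ≈ -0.012945)
(l*A)*(-30) = -4*(-4/309)*(-30) = (16/309)*(-30) = -160/103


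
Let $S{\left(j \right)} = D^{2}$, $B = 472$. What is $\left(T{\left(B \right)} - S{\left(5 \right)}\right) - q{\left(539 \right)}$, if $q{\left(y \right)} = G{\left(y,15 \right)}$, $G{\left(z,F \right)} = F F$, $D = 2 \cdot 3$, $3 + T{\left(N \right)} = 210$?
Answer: $-54$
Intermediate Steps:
$T{\left(N \right)} = 207$ ($T{\left(N \right)} = -3 + 210 = 207$)
$D = 6$
$G{\left(z,F \right)} = F^{2}$
$q{\left(y \right)} = 225$ ($q{\left(y \right)} = 15^{2} = 225$)
$S{\left(j \right)} = 36$ ($S{\left(j \right)} = 6^{2} = 36$)
$\left(T{\left(B \right)} - S{\left(5 \right)}\right) - q{\left(539 \right)} = \left(207 - 36\right) - 225 = 171 - 225 = -54$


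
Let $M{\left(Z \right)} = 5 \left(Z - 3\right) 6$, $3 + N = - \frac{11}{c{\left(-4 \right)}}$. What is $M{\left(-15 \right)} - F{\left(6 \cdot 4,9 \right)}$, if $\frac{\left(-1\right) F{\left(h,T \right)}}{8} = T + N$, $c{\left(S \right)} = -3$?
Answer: $- \frac{1388}{3} \approx -462.67$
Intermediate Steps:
$N = \frac{2}{3}$ ($N = -3 - \frac{11}{-3} = -3 - - \frac{11}{3} = -3 + \frac{11}{3} = \frac{2}{3} \approx 0.66667$)
$F{\left(h,T \right)} = - \frac{16}{3} - 8 T$ ($F{\left(h,T \right)} = - 8 \left(T + \frac{2}{3}\right) = - 8 \left(\frac{2}{3} + T\right) = - \frac{16}{3} - 8 T$)
$M{\left(Z \right)} = -90 + 30 Z$ ($M{\left(Z \right)} = 5 \left(-3 + Z\right) 6 = \left(-15 + 5 Z\right) 6 = -90 + 30 Z$)
$M{\left(-15 \right)} - F{\left(6 \cdot 4,9 \right)} = \left(-90 + 30 \left(-15\right)\right) - \left(- \frac{16}{3} - 72\right) = \left(-90 - 450\right) - \left(- \frac{16}{3} - 72\right) = -540 - - \frac{232}{3} = -540 + \frac{232}{3} = - \frac{1388}{3}$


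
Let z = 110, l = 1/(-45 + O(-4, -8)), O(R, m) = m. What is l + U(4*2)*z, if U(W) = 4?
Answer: 23319/53 ≈ 439.98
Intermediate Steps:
l = -1/53 (l = 1/(-45 - 8) = 1/(-53) = -1/53 ≈ -0.018868)
l + U(4*2)*z = -1/53 + 4*110 = -1/53 + 440 = 23319/53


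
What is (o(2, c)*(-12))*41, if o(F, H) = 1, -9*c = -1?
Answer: -492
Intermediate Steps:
c = ⅑ (c = -⅑*(-1) = ⅑ ≈ 0.11111)
(o(2, c)*(-12))*41 = (1*(-12))*41 = -12*41 = -492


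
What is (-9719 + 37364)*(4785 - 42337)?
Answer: -1038125040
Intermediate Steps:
(-9719 + 37364)*(4785 - 42337) = 27645*(-37552) = -1038125040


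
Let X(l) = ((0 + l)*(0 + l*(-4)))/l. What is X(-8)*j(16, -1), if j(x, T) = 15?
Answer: 480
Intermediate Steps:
X(l) = -4*l (X(l) = (l*(0 - 4*l))/l = (l*(-4*l))/l = (-4*l²)/l = -4*l)
X(-8)*j(16, -1) = -4*(-8)*15 = 32*15 = 480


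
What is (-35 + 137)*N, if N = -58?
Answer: -5916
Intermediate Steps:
(-35 + 137)*N = (-35 + 137)*(-58) = 102*(-58) = -5916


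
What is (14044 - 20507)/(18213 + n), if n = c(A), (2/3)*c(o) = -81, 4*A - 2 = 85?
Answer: -12926/36183 ≈ -0.35724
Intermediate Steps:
A = 87/4 (A = ½ + (¼)*85 = ½ + 85/4 = 87/4 ≈ 21.750)
c(o) = -243/2 (c(o) = (3/2)*(-81) = -243/2)
n = -243/2 ≈ -121.50
(14044 - 20507)/(18213 + n) = (14044 - 20507)/(18213 - 243/2) = -6463/36183/2 = -6463*2/36183 = -12926/36183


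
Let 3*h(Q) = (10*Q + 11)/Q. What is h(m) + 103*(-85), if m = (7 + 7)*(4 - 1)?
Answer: -1102699/126 ≈ -8751.6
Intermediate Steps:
m = 42 (m = 14*3 = 42)
h(Q) = (11 + 10*Q)/(3*Q) (h(Q) = ((10*Q + 11)/Q)/3 = ((11 + 10*Q)/Q)/3 = (11 + 10*Q)/(3*Q))
h(m) + 103*(-85) = (⅓)*(11 + 10*42)/42 + 103*(-85) = (⅓)*(1/42)*(11 + 420) - 8755 = (⅓)*(1/42)*431 - 8755 = 431/126 - 8755 = -1102699/126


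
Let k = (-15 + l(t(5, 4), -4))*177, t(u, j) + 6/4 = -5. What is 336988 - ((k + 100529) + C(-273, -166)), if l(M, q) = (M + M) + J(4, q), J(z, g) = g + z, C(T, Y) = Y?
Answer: 241581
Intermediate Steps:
t(u, j) = -13/2 (t(u, j) = -3/2 - 5 = -13/2)
l(M, q) = 4 + q + 2*M (l(M, q) = (M + M) + (q + 4) = 2*M + (4 + q) = 4 + q + 2*M)
k = -4956 (k = (-15 + (4 - 4 + 2*(-13/2)))*177 = (-15 + (4 - 4 - 13))*177 = (-15 - 13)*177 = -28*177 = -4956)
336988 - ((k + 100529) + C(-273, -166)) = 336988 - ((-4956 + 100529) - 166) = 336988 - (95573 - 166) = 336988 - 1*95407 = 336988 - 95407 = 241581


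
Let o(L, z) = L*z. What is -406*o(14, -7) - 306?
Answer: 39482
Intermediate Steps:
-406*o(14, -7) - 306 = -5684*(-7) - 306 = -406*(-98) - 306 = 39788 - 306 = 39482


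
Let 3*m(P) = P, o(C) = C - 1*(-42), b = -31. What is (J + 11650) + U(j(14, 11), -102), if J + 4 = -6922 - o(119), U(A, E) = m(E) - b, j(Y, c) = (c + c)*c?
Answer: 4560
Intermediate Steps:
o(C) = 42 + C (o(C) = C + 42 = 42 + C)
m(P) = P/3
j(Y, c) = 2*c**2 (j(Y, c) = (2*c)*c = 2*c**2)
U(A, E) = 31 + E/3 (U(A, E) = E/3 - 1*(-31) = E/3 + 31 = 31 + E/3)
J = -7087 (J = -4 + (-6922 - (42 + 119)) = -4 + (-6922 - 1*161) = -4 + (-6922 - 161) = -4 - 7083 = -7087)
(J + 11650) + U(j(14, 11), -102) = (-7087 + 11650) + (31 + (1/3)*(-102)) = 4563 + (31 - 34) = 4563 - 3 = 4560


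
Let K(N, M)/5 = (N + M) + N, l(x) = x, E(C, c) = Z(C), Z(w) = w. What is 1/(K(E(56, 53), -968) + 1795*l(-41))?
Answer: -1/77875 ≈ -1.2841e-5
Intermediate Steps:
E(C, c) = C
K(N, M) = 5*M + 10*N (K(N, M) = 5*((N + M) + N) = 5*((M + N) + N) = 5*(M + 2*N) = 5*M + 10*N)
1/(K(E(56, 53), -968) + 1795*l(-41)) = 1/((5*(-968) + 10*56) + 1795*(-41)) = 1/((-4840 + 560) - 73595) = 1/(-4280 - 73595) = 1/(-77875) = -1/77875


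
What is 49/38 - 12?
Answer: -407/38 ≈ -10.711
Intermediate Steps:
49/38 - 12 = -407/38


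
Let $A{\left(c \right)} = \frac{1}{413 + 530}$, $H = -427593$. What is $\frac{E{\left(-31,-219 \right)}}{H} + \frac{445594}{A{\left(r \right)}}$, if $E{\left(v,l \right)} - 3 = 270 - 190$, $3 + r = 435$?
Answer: $\frac{179672501353123}{427593} \approx 4.202 \cdot 10^{8}$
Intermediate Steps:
$r = 432$ ($r = -3 + 435 = 432$)
$A{\left(c \right)} = \frac{1}{943}$
$E{\left(v,l \right)} = 83$ ($E{\left(v,l \right)} = 3 + \left(270 - 190\right) = 3 + 80 = 83$)
$\frac{E{\left(-31,-219 \right)}}{H} + \frac{445594}{A{\left(r \right)}} = \frac{83}{-427593} + 445594 \frac{1}{\frac{1}{943}} = 83 \left(- \frac{1}{427593}\right) + 445594 \cdot 943 = - \frac{83}{427593} + 420195142 = \frac{179672501353123}{427593}$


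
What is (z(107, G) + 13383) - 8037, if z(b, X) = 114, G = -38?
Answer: 5460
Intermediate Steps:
(z(107, G) + 13383) - 8037 = (114 + 13383) - 8037 = 13497 - 8037 = 5460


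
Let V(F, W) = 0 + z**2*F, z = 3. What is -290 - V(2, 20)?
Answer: -308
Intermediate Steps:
V(F, W) = 9*F (V(F, W) = 0 + 3**2*F = 0 + 9*F = 9*F)
-290 - V(2, 20) = -290 - 9*2 = -290 - 1*18 = -290 - 18 = -308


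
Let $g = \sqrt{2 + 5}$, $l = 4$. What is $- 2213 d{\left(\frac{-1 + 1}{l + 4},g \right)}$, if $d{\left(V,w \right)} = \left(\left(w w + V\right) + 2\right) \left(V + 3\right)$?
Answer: $-59751$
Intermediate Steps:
$g = \sqrt{7} \approx 2.6458$
$d{\left(V,w \right)} = \left(3 + V\right) \left(2 + V + w^{2}\right)$ ($d{\left(V,w \right)} = \left(\left(w^{2} + V\right) + 2\right) \left(3 + V\right) = \left(\left(V + w^{2}\right) + 2\right) \left(3 + V\right) = \left(2 + V + w^{2}\right) \left(3 + V\right) = \left(3 + V\right) \left(2 + V + w^{2}\right)$)
$- 2213 d{\left(\frac{-1 + 1}{l + 4},g \right)} = - 2213 \left(6 + \left(\frac{-1 + 1}{4 + 4}\right)^{2} + 3 \left(\sqrt{7}\right)^{2} + 5 \frac{-1 + 1}{4 + 4} + \frac{-1 + 1}{4 + 4} \left(\sqrt{7}\right)^{2}\right) = - 2213 \left(6 + \left(\frac{0}{8}\right)^{2} + 3 \cdot 7 + 5 \cdot \frac{0}{8} + \frac{0}{8} \cdot 7\right) = - 2213 \left(6 + \left(0 \cdot \frac{1}{8}\right)^{2} + 21 + 5 \cdot 0 \cdot \frac{1}{8} + 0 \cdot \frac{1}{8} \cdot 7\right) = - 2213 \left(6 + 0^{2} + 21 + 5 \cdot 0 + 0 \cdot 7\right) = - 2213 \left(6 + 0 + 21 + 0 + 0\right) = \left(-2213\right) 27 = -59751$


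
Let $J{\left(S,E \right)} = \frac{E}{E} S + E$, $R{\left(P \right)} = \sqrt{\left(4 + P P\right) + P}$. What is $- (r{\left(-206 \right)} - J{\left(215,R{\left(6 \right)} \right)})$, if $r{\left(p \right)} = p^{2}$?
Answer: $-42221 + \sqrt{46} \approx -42214.0$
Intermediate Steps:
$R{\left(P \right)} = \sqrt{4 + P + P^{2}}$ ($R{\left(P \right)} = \sqrt{\left(4 + P^{2}\right) + P} = \sqrt{4 + P + P^{2}}$)
$J{\left(S,E \right)} = E + S$ ($J{\left(S,E \right)} = 1 S + E = S + E = E + S$)
$- (r{\left(-206 \right)} - J{\left(215,R{\left(6 \right)} \right)}) = - (\left(-206\right)^{2} - \left(\sqrt{4 + 6 + 6^{2}} + 215\right)) = - (42436 - \left(\sqrt{4 + 6 + 36} + 215\right)) = - (42436 - \left(\sqrt{46} + 215\right)) = - (42436 - \left(215 + \sqrt{46}\right)) = - (42221 - \sqrt{46}) = -42221 + \sqrt{46}$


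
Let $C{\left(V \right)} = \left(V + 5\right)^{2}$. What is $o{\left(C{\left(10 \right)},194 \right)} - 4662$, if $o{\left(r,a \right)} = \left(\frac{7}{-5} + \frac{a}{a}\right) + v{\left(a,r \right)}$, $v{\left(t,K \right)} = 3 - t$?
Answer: $- \frac{24267}{5} \approx -4853.4$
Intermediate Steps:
$C{\left(V \right)} = \left(5 + V\right)^{2}$
$o{\left(r,a \right)} = \frac{13}{5} - a$ ($o{\left(r,a \right)} = \left(\frac{7}{-5} + \frac{a}{a}\right) - \left(-3 + a\right) = \left(7 \left(- \frac{1}{5}\right) + 1\right) - \left(-3 + a\right) = \left(- \frac{7}{5} + 1\right) - \left(-3 + a\right) = - \frac{2}{5} - \left(-3 + a\right) = \frac{13}{5} - a$)
$o{\left(C{\left(10 \right)},194 \right)} - 4662 = \left(\frac{13}{5} - 194\right) - 4662 = - \frac{957}{5} - 4662 = - \frac{24267}{5}$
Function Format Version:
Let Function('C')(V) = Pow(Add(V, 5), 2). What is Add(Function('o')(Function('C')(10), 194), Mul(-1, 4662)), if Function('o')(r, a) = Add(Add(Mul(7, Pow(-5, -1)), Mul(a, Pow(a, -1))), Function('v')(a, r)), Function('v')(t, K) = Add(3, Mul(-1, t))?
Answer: Rational(-24267, 5) ≈ -4853.4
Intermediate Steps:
Function('C')(V) = Pow(Add(5, V), 2)
Function('o')(r, a) = Add(Rational(13, 5), Mul(-1, a)) (Function('o')(r, a) = Add(Add(Mul(7, Pow(-5, -1)), Mul(a, Pow(a, -1))), Add(3, Mul(-1, a))) = Add(Add(Mul(7, Rational(-1, 5)), 1), Add(3, Mul(-1, a))) = Add(Add(Rational(-7, 5), 1), Add(3, Mul(-1, a))) = Add(Rational(-2, 5), Add(3, Mul(-1, a))) = Add(Rational(13, 5), Mul(-1, a)))
Add(Function('o')(Function('C')(10), 194), Mul(-1, 4662)) = Add(Add(Rational(13, 5), Mul(-1, 194)), Mul(-1, 4662)) = Add(Add(Rational(13, 5), -194), -4662) = Add(Rational(-957, 5), -4662) = Rational(-24267, 5)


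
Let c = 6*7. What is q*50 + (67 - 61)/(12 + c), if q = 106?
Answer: 47701/9 ≈ 5300.1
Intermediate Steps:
c = 42
q*50 + (67 - 61)/(12 + c) = 106*50 + (67 - 61)/(12 + 42) = 5300 + 6/54 = 5300 + 6*(1/54) = 5300 + ⅑ = 47701/9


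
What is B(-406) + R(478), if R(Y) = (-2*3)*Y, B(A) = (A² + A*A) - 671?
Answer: 326133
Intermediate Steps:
B(A) = -671 + 2*A² (B(A) = (A² + A²) - 671 = 2*A² - 671 = -671 + 2*A²)
R(Y) = -6*Y
B(-406) + R(478) = (-671 + 2*(-406)²) - 6*478 = (-671 + 2*164836) - 2868 = (-671 + 329672) - 2868 = 329001 - 2868 = 326133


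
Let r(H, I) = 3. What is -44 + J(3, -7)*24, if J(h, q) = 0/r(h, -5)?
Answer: -44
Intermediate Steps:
J(h, q) = 0 (J(h, q) = 0/3 = 0*(⅓) = 0)
-44 + J(3, -7)*24 = -44 + 0*24 = -44 + 0 = -44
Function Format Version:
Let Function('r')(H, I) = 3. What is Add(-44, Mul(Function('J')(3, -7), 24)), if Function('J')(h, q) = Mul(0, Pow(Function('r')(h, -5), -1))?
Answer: -44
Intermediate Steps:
Function('J')(h, q) = 0 (Function('J')(h, q) = Mul(0, Pow(3, -1)) = Mul(0, Rational(1, 3)) = 0)
Add(-44, Mul(Function('J')(3, -7), 24)) = Add(-44, Mul(0, 24)) = Add(-44, 0) = -44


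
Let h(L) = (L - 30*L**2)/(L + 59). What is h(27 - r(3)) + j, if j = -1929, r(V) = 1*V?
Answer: -177363/83 ≈ -2136.9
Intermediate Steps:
r(V) = V
h(L) = (L - 30*L**2)/(59 + L)
h(27 - r(3)) + j = (27 - 1*3)*(1 - 30*(27 - 1*3))/(59 + (27 - 1*3)) - 1929 = (27 - 3)*(1 - 30*(27 - 3))/(59 + (27 - 3)) - 1929 = 24*(1 - 30*24)/(59 + 24) - 1929 = 24*(1 - 720)/83 - 1929 = 24*(1/83)*(-719) - 1929 = -17256/83 - 1929 = -177363/83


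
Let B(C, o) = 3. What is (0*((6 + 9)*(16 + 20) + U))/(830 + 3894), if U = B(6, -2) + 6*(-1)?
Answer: 0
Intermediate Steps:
U = -3 (U = 3 + 6*(-1) = 3 - 6 = -3)
(0*((6 + 9)*(16 + 20) + U))/(830 + 3894) = (0*((6 + 9)*(16 + 20) - 3))/(830 + 3894) = (0*(15*36 - 3))/4724 = (0*(540 - 3))*(1/4724) = (0*537)*(1/4724) = 0*(1/4724) = 0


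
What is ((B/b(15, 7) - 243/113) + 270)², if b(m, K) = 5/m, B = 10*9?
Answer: 3693843729/12769 ≈ 2.8928e+5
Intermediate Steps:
B = 90
((B/b(15, 7) - 243/113) + 270)² = ((90/((5/15)) - 243/113) + 270)² = ((90/((5*(1/15))) - 243*1/113) + 270)² = ((90/(⅓) - 243/113) + 270)² = ((90*3 - 243/113) + 270)² = ((270 - 243/113) + 270)² = (30267/113 + 270)² = (60777/113)² = 3693843729/12769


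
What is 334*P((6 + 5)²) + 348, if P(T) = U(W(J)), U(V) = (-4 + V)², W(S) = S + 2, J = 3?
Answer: 682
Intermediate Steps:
W(S) = 2 + S
P(T) = 1 (P(T) = (-4 + (2 + 3))² = (-4 + 5)² = 1² = 1)
334*P((6 + 5)²) + 348 = 334*1 + 348 = 334 + 348 = 682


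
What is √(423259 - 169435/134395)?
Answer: √305795522780346/26879 ≈ 650.58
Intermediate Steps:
√(423259 - 169435/134395) = √(423259 - 169435*1/134395) = √(423259 - 33887/26879) = √(11376744774/26879) = √305795522780346/26879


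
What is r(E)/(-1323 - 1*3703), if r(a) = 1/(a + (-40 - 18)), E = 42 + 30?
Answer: -1/70364 ≈ -1.4212e-5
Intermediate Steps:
E = 72
r(a) = 1/(-58 + a) (r(a) = 1/(a - 58) = 1/(-58 + a))
r(E)/(-1323 - 1*3703) = 1/((-58 + 72)*(-1323 - 1*3703)) = 1/(14*(-1323 - 3703)) = (1/14)/(-5026) = (1/14)*(-1/5026) = -1/70364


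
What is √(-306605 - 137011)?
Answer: 4*I*√27726 ≈ 666.04*I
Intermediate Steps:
√(-306605 - 137011) = √(-443616) = 4*I*√27726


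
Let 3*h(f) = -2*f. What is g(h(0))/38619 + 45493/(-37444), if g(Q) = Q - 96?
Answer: -586829597/482016612 ≈ -1.2174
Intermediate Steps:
h(f) = -2*f/3 (h(f) = (-2*f)/3 = -2*f/3)
g(Q) = -96 + Q
g(h(0))/38619 + 45493/(-37444) = (-96 - ⅔*0)/38619 + 45493/(-37444) = (-96 + 0)*(1/38619) + 45493*(-1/37444) = -96*1/38619 - 45493/37444 = -32/12873 - 45493/37444 = -586829597/482016612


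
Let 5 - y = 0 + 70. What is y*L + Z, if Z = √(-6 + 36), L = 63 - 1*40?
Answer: -1495 + √30 ≈ -1489.5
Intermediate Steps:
L = 23 (L = 63 - 40 = 23)
Z = √30 ≈ 5.4772
y = -65 (y = 5 - (0 + 70) = 5 - 1*70 = 5 - 70 = -65)
y*L + Z = -65*23 + √30 = -1495 + √30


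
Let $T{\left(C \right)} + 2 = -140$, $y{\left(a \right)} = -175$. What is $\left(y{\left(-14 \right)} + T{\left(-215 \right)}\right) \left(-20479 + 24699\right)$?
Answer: $-1337740$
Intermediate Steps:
$T{\left(C \right)} = -142$ ($T{\left(C \right)} = -2 - 140 = -142$)
$\left(y{\left(-14 \right)} + T{\left(-215 \right)}\right) \left(-20479 + 24699\right) = \left(-175 - 142\right) \left(-20479 + 24699\right) = \left(-317\right) 4220 = -1337740$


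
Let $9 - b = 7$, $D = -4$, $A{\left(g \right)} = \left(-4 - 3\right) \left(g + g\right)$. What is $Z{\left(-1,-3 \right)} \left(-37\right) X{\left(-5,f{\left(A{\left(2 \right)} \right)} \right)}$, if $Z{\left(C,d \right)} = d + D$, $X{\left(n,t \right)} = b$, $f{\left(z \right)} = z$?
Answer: $518$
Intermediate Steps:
$A{\left(g \right)} = - 14 g$ ($A{\left(g \right)} = - 7 \cdot 2 g = - 14 g$)
$b = 2$ ($b = 9 - 7 = 2$)
$X{\left(n,t \right)} = 2$
$Z{\left(C,d \right)} = -4 + d$ ($Z{\left(C,d \right)} = d - 4 = -4 + d$)
$Z{\left(-1,-3 \right)} \left(-37\right) X{\left(-5,f{\left(A{\left(2 \right)} \right)} \right)} = \left(-4 - 3\right) \left(-37\right) 2 = \left(-7\right) \left(-37\right) 2 = 259 \cdot 2 = 518$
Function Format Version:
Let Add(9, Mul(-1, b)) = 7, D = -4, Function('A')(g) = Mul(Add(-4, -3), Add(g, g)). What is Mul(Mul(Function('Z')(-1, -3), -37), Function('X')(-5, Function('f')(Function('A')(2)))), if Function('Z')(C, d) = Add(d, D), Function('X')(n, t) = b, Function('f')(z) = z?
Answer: 518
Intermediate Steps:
Function('A')(g) = Mul(-14, g) (Function('A')(g) = Mul(-7, Mul(2, g)) = Mul(-14, g))
b = 2 (b = Add(9, Mul(-1, 7)) = Add(9, -7) = 2)
Function('X')(n, t) = 2
Function('Z')(C, d) = Add(-4, d) (Function('Z')(C, d) = Add(d, -4) = Add(-4, d))
Mul(Mul(Function('Z')(-1, -3), -37), Function('X')(-5, Function('f')(Function('A')(2)))) = Mul(Mul(Add(-4, -3), -37), 2) = Mul(Mul(-7, -37), 2) = Mul(259, 2) = 518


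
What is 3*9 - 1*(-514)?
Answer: 541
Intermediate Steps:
3*9 - 1*(-514) = 27 + 514 = 541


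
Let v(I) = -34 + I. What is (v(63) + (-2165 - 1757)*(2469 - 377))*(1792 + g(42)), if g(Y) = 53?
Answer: -15137846775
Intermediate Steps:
(v(63) + (-2165 - 1757)*(2469 - 377))*(1792 + g(42)) = ((-34 + 63) + (-2165 - 1757)*(2469 - 377))*(1792 + 53) = (29 - 3922*2092)*1845 = (29 - 8204824)*1845 = -8204795*1845 = -15137846775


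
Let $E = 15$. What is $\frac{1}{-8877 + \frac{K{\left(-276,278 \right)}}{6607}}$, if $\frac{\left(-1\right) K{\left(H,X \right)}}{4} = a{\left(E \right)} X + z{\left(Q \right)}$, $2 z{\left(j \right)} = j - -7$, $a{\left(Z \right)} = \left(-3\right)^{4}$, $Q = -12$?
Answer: $- \frac{6607}{58740401} \approx -0.00011248$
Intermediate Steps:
$a{\left(Z \right)} = 81$
$z{\left(j \right)} = \frac{7}{2} + \frac{j}{2}$ ($z{\left(j \right)} = \frac{j - -7}{2} = \frac{j + 7}{2} = \frac{7 + j}{2} = \frac{7}{2} + \frac{j}{2}$)
$K{\left(H,X \right)} = 10 - 324 X$ ($K{\left(H,X \right)} = - 4 \left(81 X + \left(\frac{7}{2} + \frac{1}{2} \left(-12\right)\right)\right) = - 4 \left(81 X + \left(\frac{7}{2} - 6\right)\right) = - 4 \left(81 X - \frac{5}{2}\right) = - 4 \left(- \frac{5}{2} + 81 X\right) = 10 - 324 X$)
$\frac{1}{-8877 + \frac{K{\left(-276,278 \right)}}{6607}} = \frac{1}{-8877 + \frac{10 - 90072}{6607}} = \frac{1}{-8877 + \left(10 - 90072\right) \frac{1}{6607}} = \frac{1}{-8877 - \frac{90062}{6607}} = \frac{1}{- \frac{58740401}{6607}} = - \frac{6607}{58740401}$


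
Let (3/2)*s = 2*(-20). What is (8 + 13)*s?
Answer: -560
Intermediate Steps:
s = -80/3 (s = 2*(2*(-20))/3 = (⅔)*(-40) = -80/3 ≈ -26.667)
(8 + 13)*s = (8 + 13)*(-80/3) = 21*(-80/3) = -560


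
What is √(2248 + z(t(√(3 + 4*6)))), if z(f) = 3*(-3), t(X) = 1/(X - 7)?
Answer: √2239 ≈ 47.318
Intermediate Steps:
t(X) = 1/(-7 + X)
z(f) = -9
√(2248 + z(t(√(3 + 4*6)))) = √(2248 - 9) = √2239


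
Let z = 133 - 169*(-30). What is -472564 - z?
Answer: -477767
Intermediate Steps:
z = 5203 (z = 133 + 5070 = 5203)
-472564 - z = -472564 - 1*5203 = -472564 - 5203 = -477767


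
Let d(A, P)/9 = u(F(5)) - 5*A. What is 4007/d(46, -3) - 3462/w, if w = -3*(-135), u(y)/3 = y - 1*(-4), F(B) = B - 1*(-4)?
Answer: -280519/25785 ≈ -10.879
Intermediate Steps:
F(B) = 4 + B (F(B) = B + 4 = 4 + B)
u(y) = 12 + 3*y (u(y) = 3*(y - 1*(-4)) = 3*(y + 4) = 3*(4 + y) = 12 + 3*y)
d(A, P) = 351 - 45*A (d(A, P) = 9*((12 + 3*(4 + 5)) - 5*A) = 9*((12 + 3*9) - 5*A) = 9*((12 + 27) - 5*A) = 9*(39 - 5*A) = 351 - 45*A)
w = 405
4007/d(46, -3) - 3462/w = 4007/(351 - 45*46) - 3462/405 = 4007/(351 - 2070) - 3462*1/405 = 4007/(-1719) - 1154/135 = 4007*(-1/1719) - 1154/135 = -4007/1719 - 1154/135 = -280519/25785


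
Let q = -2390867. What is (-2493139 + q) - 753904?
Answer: -5637910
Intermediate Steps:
(-2493139 + q) - 753904 = (-2493139 - 2390867) - 753904 = -4884006 - 753904 = -5637910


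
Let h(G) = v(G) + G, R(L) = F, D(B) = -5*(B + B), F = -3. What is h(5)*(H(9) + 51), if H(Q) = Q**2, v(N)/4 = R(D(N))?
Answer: -924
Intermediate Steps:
D(B) = -10*B
R(L) = -3
v(N) = -12 (v(N) = 4*(-3) = -12)
h(G) = -12 + G
h(5)*(H(9) + 51) = (-12 + 5)*(9**2 + 51) = -7*(81 + 51) = -7*132 = -924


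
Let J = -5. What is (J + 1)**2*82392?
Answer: 1318272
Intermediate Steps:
(J + 1)**2*82392 = (-5 + 1)**2*82392 = (-4)**2*82392 = 16*82392 = 1318272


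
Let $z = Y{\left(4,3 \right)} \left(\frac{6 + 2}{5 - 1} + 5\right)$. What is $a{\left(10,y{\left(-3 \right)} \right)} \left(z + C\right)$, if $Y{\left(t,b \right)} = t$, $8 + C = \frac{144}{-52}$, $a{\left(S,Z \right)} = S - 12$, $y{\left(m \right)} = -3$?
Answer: $- \frac{448}{13} \approx -34.462$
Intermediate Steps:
$a{\left(S,Z \right)} = -12 + S$
$C = - \frac{140}{13}$ ($C = -8 + \frac{144}{-52} = -8 + 144 \left(- \frac{1}{52}\right) = -8 - \frac{36}{13} = - \frac{140}{13} \approx -10.769$)
$z = 28$ ($z = 4 \left(\frac{6 + 2}{5 - 1} + 5\right) = 4 \left(\frac{8}{4} + 5\right) = 4 \left(8 \cdot \frac{1}{4} + 5\right) = 4 \left(2 + 5\right) = 4 \cdot 7 = 28$)
$a{\left(10,y{\left(-3 \right)} \right)} \left(z + C\right) = \left(-12 + 10\right) \left(28 - \frac{140}{13}\right) = \left(-2\right) \frac{224}{13} = - \frac{448}{13}$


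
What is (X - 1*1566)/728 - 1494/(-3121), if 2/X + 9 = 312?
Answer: -143918690/86055333 ≈ -1.6724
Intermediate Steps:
X = 2/303 (X = 2/(-9 + 312) = 2/303 ≈ 0.0066007)
(X - 1*1566)/728 - 1494/(-3121) = (2/303 - 1*1566)/728 - 1494/(-3121) = (2/303 - 1566)*(1/728) - 1494*(-1/3121) = -474496/303*1/728 + 1494/3121 = -59312/27573 + 1494/3121 = -143918690/86055333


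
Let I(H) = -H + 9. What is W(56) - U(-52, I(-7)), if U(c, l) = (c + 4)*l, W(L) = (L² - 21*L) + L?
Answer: 2784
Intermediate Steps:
W(L) = L² - 20*L
I(H) = 9 - H
U(c, l) = l*(4 + c) (U(c, l) = (4 + c)*l = l*(4 + c))
W(56) - U(-52, I(-7)) = 56*(-20 + 56) - (9 - 1*(-7))*(4 - 52) = 56*36 - (9 + 7)*(-48) = 2016 - 16*(-48) = 2016 - 1*(-768) = 2016 + 768 = 2784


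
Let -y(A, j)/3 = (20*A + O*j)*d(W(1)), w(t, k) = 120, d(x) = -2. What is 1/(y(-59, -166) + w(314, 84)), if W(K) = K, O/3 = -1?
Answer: -1/3972 ≈ -0.00025176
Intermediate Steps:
O = -3 (O = 3*(-1) = -3)
y(A, j) = -18*j + 120*A (y(A, j) = -3*(20*A - 3*j)*(-2) = -3*(-3*j + 20*A)*(-2) = -3*(-40*A + 6*j) = -18*j + 120*A)
1/(y(-59, -166) + w(314, 84)) = 1/((-18*(-166) + 120*(-59)) + 120) = 1/((2988 - 7080) + 120) = 1/(-4092 + 120) = 1/(-3972) = -1/3972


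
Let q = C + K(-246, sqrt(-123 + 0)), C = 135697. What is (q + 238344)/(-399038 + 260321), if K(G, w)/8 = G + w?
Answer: -372073/138717 - 8*I*sqrt(123)/138717 ≈ -2.6822 - 0.00063961*I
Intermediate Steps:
K(G, w) = 8*G + 8*w (K(G, w) = 8*(G + w) = 8*G + 8*w)
q = 133729 + 8*I*sqrt(123) (q = 135697 + (8*(-246) + 8*sqrt(-123 + 0)) = 135697 + (-1968 + 8*sqrt(-123)) = 135697 + (-1968 + 8*(I*sqrt(123))) = 135697 + (-1968 + 8*I*sqrt(123)) = 133729 + 8*I*sqrt(123) ≈ 1.3373e+5 + 88.724*I)
(q + 238344)/(-399038 + 260321) = ((133729 + 8*I*sqrt(123)) + 238344)/(-399038 + 260321) = (372073 + 8*I*sqrt(123))/(-138717) = (372073 + 8*I*sqrt(123))*(-1/138717) = -372073/138717 - 8*I*sqrt(123)/138717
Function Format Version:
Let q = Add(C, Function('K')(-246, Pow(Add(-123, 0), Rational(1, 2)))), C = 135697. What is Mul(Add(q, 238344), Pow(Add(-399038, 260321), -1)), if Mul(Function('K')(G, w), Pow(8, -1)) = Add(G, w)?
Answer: Add(Rational(-372073, 138717), Mul(Rational(-8, 138717), I, Pow(123, Rational(1, 2)))) ≈ Add(-2.6822, Mul(-0.00063961, I))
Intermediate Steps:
Function('K')(G, w) = Add(Mul(8, G), Mul(8, w)) (Function('K')(G, w) = Mul(8, Add(G, w)) = Add(Mul(8, G), Mul(8, w)))
q = Add(133729, Mul(8, I, Pow(123, Rational(1, 2)))) (q = Add(135697, Add(Mul(8, -246), Mul(8, Pow(Add(-123, 0), Rational(1, 2))))) = Add(135697, Add(-1968, Mul(8, Pow(-123, Rational(1, 2))))) = Add(135697, Add(-1968, Mul(8, Mul(I, Pow(123, Rational(1, 2)))))) = Add(135697, Add(-1968, Mul(8, I, Pow(123, Rational(1, 2))))) = Add(133729, Mul(8, I, Pow(123, Rational(1, 2)))) ≈ Add(1.3373e+5, Mul(88.724, I)))
Mul(Add(q, 238344), Pow(Add(-399038, 260321), -1)) = Mul(Add(Add(133729, Mul(8, I, Pow(123, Rational(1, 2)))), 238344), Pow(Add(-399038, 260321), -1)) = Mul(Add(372073, Mul(8, I, Pow(123, Rational(1, 2)))), Pow(-138717, -1)) = Mul(Add(372073, Mul(8, I, Pow(123, Rational(1, 2)))), Rational(-1, 138717)) = Add(Rational(-372073, 138717), Mul(Rational(-8, 138717), I, Pow(123, Rational(1, 2))))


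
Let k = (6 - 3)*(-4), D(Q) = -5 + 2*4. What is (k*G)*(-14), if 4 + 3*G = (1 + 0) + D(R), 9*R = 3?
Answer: 0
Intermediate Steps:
R = 1/3 (R = (1/9)*3 = 1/3 ≈ 0.33333)
D(Q) = 3 (D(Q) = -5 + 8 = 3)
G = 0 (G = -4/3 + ((1 + 0) + 3)/3 = -4/3 + (1 + 3)/3 = -4/3 + (1/3)*4 = -4/3 + 4/3 = 0)
k = -12 (k = 3*(-4) = -12)
(k*G)*(-14) = -12*0*(-14) = 0*(-14) = 0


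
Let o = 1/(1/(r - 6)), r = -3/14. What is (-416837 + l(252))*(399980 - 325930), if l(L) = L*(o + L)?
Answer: -26280270950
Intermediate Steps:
r = -3/14 (r = -3*1/14 = -3/14 ≈ -0.21429)
o = -87/14 (o = 1/(1/(-3/14 - 6)) = 1/(1/(-87/14)) = 1/(-14/87) = -87/14 ≈ -6.2143)
l(L) = L*(-87/14 + L)
(-416837 + l(252))*(399980 - 325930) = (-416837 + (1/14)*252*(-87 + 14*252))*(399980 - 325930) = (-416837 + (1/14)*252*(-87 + 3528))*74050 = (-416837 + (1/14)*252*3441)*74050 = (-416837 + 61938)*74050 = -354899*74050 = -26280270950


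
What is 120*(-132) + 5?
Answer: -15835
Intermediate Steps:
120*(-132) + 5 = -15840 + 5 = -15835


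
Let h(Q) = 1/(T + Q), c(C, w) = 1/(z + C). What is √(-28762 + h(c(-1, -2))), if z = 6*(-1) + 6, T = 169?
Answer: I*√202944630/84 ≈ 169.59*I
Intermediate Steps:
z = 0 (z = -6 + 6 = 0)
c(C, w) = 1/C (c(C, w) = 1/(0 + C) = 1/C)
h(Q) = 1/(169 + Q)
√(-28762 + h(c(-1, -2))) = √(-28762 + 1/(169 + 1/(-1))) = √(-28762 + 1/(169 - 1)) = √(-28762 + 1/168) = √(-4832015/168) = I*√202944630/84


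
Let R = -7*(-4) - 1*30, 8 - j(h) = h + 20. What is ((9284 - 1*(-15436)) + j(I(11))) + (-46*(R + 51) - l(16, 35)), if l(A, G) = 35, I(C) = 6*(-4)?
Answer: 22443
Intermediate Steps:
I(C) = -24
j(h) = -12 - h (j(h) = 8 - (h + 20) = 8 - (20 + h) = 8 + (-20 - h) = -12 - h)
R = -2 (R = 28 - 30 = -2)
((9284 - 1*(-15436)) + j(I(11))) + (-46*(R + 51) - l(16, 35)) = ((9284 - 1*(-15436)) + (-12 - 1*(-24))) + (-46*(-2 + 51) - 1*35) = ((9284 + 15436) + (-12 + 24)) + (-46*49 - 35) = (24720 + 12) + (-2254 - 35) = 24732 - 2289 = 22443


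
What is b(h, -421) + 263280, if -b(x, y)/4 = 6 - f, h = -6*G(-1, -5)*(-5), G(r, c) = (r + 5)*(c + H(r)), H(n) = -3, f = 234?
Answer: 264192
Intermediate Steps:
G(r, c) = (-3 + c)*(5 + r) (G(r, c) = (r + 5)*(c - 3) = (5 + r)*(-3 + c) = (-3 + c)*(5 + r))
h = -960 (h = -6*(-15 - 3*(-1) + 5*(-5) - 5*(-1))*(-5) = -6*(-15 + 3 - 25 + 5)*(-5) = -6*(-32)*(-5) = 192*(-5) = -960)
b(x, y) = 912 (b(x, y) = -4*(6 - 1*234) = -4*(6 - 234) = -4*(-228) = 912)
b(h, -421) + 263280 = 912 + 263280 = 264192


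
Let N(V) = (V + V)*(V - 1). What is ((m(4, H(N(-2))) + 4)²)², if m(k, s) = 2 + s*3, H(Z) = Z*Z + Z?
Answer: 50479304976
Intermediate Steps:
N(V) = 2*V*(-1 + V) (N(V) = (2*V)*(-1 + V) = 2*V*(-1 + V))
H(Z) = Z + Z² (H(Z) = Z² + Z = Z + Z²)
m(k, s) = 2 + 3*s
((m(4, H(N(-2))) + 4)²)² = (((2 + 3*((2*(-2)*(-1 - 2))*(1 + 2*(-2)*(-1 - 2)))) + 4)²)² = (((2 + 3*((2*(-2)*(-3))*(1 + 2*(-2)*(-3)))) + 4)²)² = (((2 + 3*(12*(1 + 12))) + 4)²)² = (((2 + 3*(12*13)) + 4)²)² = (((2 + 3*156) + 4)²)² = (((2 + 468) + 4)²)² = ((470 + 4)²)² = (474²)² = 224676² = 50479304976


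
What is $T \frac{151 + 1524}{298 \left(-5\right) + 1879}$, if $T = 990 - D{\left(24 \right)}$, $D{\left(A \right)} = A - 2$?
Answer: $\frac{1621400}{389} \approx 4168.1$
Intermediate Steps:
$D{\left(A \right)} = -2 + A$ ($D{\left(A \right)} = A - 2 = -2 + A$)
$T = 968$ ($T = 990 - \left(-2 + 24\right) = 990 - 22 = 968$)
$T \frac{151 + 1524}{298 \left(-5\right) + 1879} = 968 \frac{151 + 1524}{298 \left(-5\right) + 1879} = 968 \frac{1675}{-1490 + 1879} = 968 \cdot \frac{1675}{389} = \frac{1621400}{389}$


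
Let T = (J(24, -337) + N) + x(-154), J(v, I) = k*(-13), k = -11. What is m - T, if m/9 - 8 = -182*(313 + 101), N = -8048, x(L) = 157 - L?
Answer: -670466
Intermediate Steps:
J(v, I) = 143 (J(v, I) = -11*(-13) = 143)
T = -7594 (T = (143 - 8048) + (157 - 1*(-154)) = -7905 + (157 + 154) = -7905 + 311 = -7594)
m = -678060 (m = 72 + 9*(-182*(313 + 101)) = 72 + 9*(-182*414) = 72 + 9*(-75348) = 72 - 678132 = -678060)
m - T = -678060 - 1*(-7594) = -678060 + 7594 = -670466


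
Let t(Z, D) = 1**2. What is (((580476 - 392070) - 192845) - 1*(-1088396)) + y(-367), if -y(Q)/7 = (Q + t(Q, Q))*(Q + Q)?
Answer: -796551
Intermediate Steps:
t(Z, D) = 1
y(Q) = -14*Q*(1 + Q) (y(Q) = -7*(Q + 1)*(Q + Q) = -7*(1 + Q)*2*Q = -14*Q*(1 + Q))
(((580476 - 392070) - 192845) - 1*(-1088396)) + y(-367) = (((580476 - 392070) - 192845) - 1*(-1088396)) - 14*(-367)*(1 - 367) = ((188406 - 192845) + 1088396) - 14*(-367)*(-366) = (-4439 + 1088396) - 1880508 = 1083957 - 1880508 = -796551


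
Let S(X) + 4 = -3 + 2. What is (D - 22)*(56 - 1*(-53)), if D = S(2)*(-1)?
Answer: -1853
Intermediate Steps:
S(X) = -5 (S(X) = -4 + (-3 + 2) = -4 - 1 = -5)
D = 5 (D = -5*(-1) = 5)
(D - 22)*(56 - 1*(-53)) = (5 - 22)*(56 - 1*(-53)) = -17*(56 + 53) = -17*109 = -1853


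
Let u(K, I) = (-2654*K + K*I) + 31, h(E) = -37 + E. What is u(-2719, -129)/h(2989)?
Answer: 315292/123 ≈ 2563.3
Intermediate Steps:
u(K, I) = 31 - 2654*K + I*K (u(K, I) = (-2654*K + I*K) + 31 = 31 - 2654*K + I*K)
u(-2719, -129)/h(2989) = (31 - 2654*(-2719) - 129*(-2719))/(-37 + 2989) = (31 + 7216226 + 350751)/2952 = 7567008*(1/2952) = 315292/123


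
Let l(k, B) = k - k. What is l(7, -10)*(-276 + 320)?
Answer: 0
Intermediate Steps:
l(k, B) = 0
l(7, -10)*(-276 + 320) = 0*(-276 + 320) = 0*44 = 0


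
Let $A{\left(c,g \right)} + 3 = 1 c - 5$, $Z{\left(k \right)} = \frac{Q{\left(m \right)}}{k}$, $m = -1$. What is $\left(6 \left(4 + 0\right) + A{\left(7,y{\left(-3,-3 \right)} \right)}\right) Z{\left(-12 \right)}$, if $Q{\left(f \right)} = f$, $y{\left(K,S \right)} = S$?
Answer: $\frac{23}{12} \approx 1.9167$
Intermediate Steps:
$Z{\left(k \right)} = - \frac{1}{k}$
$A{\left(c,g \right)} = -8 + c$ ($A{\left(c,g \right)} = -3 + \left(1 c - 5\right) = -3 + \left(c - 5\right) = -3 + \left(-5 + c\right) = -8 + c$)
$\left(6 \left(4 + 0\right) + A{\left(7,y{\left(-3,-3 \right)} \right)}\right) Z{\left(-12 \right)} = \left(6 \left(4 + 0\right) + \left(-8 + 7\right)\right) \left(- \frac{1}{-12}\right) = \left(6 \cdot 4 - 1\right) \left(\left(-1\right) \left(- \frac{1}{12}\right)\right) = \left(24 - 1\right) \frac{1}{12} = 23 \cdot \frac{1}{12} = \frac{23}{12}$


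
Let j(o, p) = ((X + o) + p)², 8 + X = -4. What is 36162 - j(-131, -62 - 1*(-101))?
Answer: 25346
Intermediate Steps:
X = -12 (X = -8 - 4 = -12)
j(o, p) = (-12 + o + p)² (j(o, p) = ((-12 + o) + p)² = (-12 + o + p)²)
36162 - j(-131, -62 - 1*(-101)) = 36162 - (-12 - 131 + (-62 - 1*(-101)))² = 36162 - (-12 - 131 + (-62 + 101))² = 36162 - (-12 - 131 + 39)² = 36162 - 1*(-104)² = 36162 - 1*10816 = 36162 - 10816 = 25346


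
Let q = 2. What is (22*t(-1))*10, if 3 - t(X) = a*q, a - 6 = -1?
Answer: -1540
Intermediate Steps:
a = 5 (a = 6 - 1 = 5)
t(X) = -7 (t(X) = 3 - 5*2 = 3 - 1*10 = 3 - 10 = -7)
(22*t(-1))*10 = (22*(-7))*10 = -154*10 = -1540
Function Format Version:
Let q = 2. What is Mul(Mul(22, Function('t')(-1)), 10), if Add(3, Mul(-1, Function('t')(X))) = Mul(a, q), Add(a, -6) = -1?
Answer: -1540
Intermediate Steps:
a = 5 (a = Add(6, -1) = 5)
Function('t')(X) = -7 (Function('t')(X) = Add(3, Mul(-1, Mul(5, 2))) = Add(3, Mul(-1, 10)) = Add(3, -10) = -7)
Mul(Mul(22, Function('t')(-1)), 10) = Mul(Mul(22, -7), 10) = Mul(-154, 10) = -1540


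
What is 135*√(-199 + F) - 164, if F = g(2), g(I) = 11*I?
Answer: -164 + 135*I*√177 ≈ -164.0 + 1796.1*I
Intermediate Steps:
F = 22 (F = 11*2 = 22)
135*√(-199 + F) - 164 = 135*√(-199 + 22) - 164 = 135*√(-177) - 164 = 135*(I*√177) - 164 = 135*I*√177 - 164 = -164 + 135*I*√177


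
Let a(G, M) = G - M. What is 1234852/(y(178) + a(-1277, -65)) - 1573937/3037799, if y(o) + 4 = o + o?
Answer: -938146439142/653126785 ≈ -1436.4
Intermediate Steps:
y(o) = -4 + 2*o (y(o) = -4 + (o + o) = -4 + 2*o)
1234852/(y(178) + a(-1277, -65)) - 1573937/3037799 = 1234852/((-4 + 2*178) + (-1277 - 1*(-65))) - 1573937/3037799 = 1234852/((-4 + 356) + (-1277 + 65)) - 1573937*1/3037799 = 1234852/(352 - 1212) - 1573937/3037799 = 1234852/(-860) - 1573937/3037799 = 1234852*(-1/860) - 1573937/3037799 = -308713/215 - 1573937/3037799 = -938146439142/653126785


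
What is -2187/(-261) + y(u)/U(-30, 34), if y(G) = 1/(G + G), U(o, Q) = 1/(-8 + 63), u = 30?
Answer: 3235/348 ≈ 9.2960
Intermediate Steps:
U(o, Q) = 1/55
y(G) = 1/(2*G)
-2187/(-261) + y(u)/U(-30, 34) = -2187/(-261) + ((½)/30)/(1/55) = -2187*(-1/261) + ((½)*(1/30))*55 = 243/29 + (1/60)*55 = 243/29 + 11/12 = 3235/348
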